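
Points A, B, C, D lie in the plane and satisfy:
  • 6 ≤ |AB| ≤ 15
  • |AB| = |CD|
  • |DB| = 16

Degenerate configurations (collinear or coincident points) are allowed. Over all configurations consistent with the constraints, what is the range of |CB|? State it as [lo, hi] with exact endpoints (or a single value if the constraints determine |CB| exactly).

|CB| ∈ [1, 31]  (≈ [1.0000, 31.0000])

|AB| ∈ [6, 15]
|BD| ∈ {16}
|CD| ∈ [6, 15]
|AD| ∈ [1, 31]
|BC| ∈ [1, 31]
|AC| ∈ [0, 46]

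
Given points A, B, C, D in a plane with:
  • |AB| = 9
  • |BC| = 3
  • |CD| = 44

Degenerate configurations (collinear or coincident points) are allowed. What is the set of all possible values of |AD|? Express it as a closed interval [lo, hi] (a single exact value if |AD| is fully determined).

|AD| ∈ [32, 56]  (≈ [32.0000, 56.0000])

|AB| ∈ {9}
|BC| ∈ {3}
|CD| ∈ {44}
|AC| ∈ [6, 12]
|BD| ∈ [41, 47]
|AD| ∈ [32, 56]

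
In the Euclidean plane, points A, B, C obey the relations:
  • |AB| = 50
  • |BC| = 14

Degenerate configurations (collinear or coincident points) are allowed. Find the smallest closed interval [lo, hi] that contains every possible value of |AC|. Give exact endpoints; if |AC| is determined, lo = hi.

|AC| ∈ [36, 64]  (≈ [36.0000, 64.0000])

|AB| ∈ {50}
|BC| ∈ {14}
|AC| ∈ [36, 64]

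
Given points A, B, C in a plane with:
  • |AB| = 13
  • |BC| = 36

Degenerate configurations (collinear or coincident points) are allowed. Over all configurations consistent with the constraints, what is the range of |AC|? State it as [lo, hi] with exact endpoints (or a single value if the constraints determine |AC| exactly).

|AC| ∈ [23, 49]  (≈ [23.0000, 49.0000])

|AB| ∈ {13}
|BC| ∈ {36}
|AC| ∈ [23, 49]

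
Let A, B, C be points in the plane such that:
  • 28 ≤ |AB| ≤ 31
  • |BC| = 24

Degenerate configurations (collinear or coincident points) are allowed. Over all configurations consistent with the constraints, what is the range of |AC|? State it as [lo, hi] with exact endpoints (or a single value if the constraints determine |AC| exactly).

|AB| ∈ [28, 31]
|BC| ∈ {24}
|AC| ∈ [4, 55]

|AC| ∈ [4, 55]  (≈ [4.0000, 55.0000])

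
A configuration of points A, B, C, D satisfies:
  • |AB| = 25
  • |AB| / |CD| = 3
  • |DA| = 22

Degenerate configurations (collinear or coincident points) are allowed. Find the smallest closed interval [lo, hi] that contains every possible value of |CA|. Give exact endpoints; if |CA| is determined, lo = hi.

|CA| ∈ [41/3, 91/3]  (≈ [13.6667, 30.3333])

|AB| ∈ {25}
|AD| ∈ {22}
|CD| ∈ {25/3}
|BD| ∈ [3, 47]
|AC| ∈ [41/3, 91/3]
|BC| ∈ [0, 166/3]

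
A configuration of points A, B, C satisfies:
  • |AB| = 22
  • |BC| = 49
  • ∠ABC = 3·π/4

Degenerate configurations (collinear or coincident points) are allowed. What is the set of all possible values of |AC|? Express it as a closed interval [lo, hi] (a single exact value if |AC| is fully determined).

|AB| ∈ {22}
|BC| ∈ {49}
|AC| ∈ {√(1078·√(2) + 2885)}

|AC| = √(1078·√(2) + 2885)  (≈ 66.4042)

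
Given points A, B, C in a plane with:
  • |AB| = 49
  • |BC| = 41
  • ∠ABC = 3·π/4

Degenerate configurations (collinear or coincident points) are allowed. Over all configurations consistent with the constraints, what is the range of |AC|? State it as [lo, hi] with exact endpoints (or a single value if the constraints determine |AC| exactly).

|AC| = √(2009·√(2) + 4082)  (≈ 83.2055)

|AB| ∈ {49}
|BC| ∈ {41}
|AC| ∈ {√(2009·√(2) + 4082)}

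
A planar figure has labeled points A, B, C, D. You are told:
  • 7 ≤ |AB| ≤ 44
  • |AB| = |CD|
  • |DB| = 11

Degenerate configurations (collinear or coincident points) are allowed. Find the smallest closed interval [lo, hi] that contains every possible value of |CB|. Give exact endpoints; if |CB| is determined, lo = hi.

|CB| ∈ [0, 55]  (≈ [0.0000, 55.0000])

|AB| ∈ [7, 44]
|BD| ∈ {11}
|CD| ∈ [7, 44]
|AD| ∈ [0, 55]
|BC| ∈ [0, 55]
|AC| ∈ [0, 99]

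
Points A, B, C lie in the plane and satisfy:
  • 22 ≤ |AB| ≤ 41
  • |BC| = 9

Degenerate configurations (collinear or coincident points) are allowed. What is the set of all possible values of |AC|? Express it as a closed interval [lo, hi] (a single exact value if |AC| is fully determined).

|AB| ∈ [22, 41]
|BC| ∈ {9}
|AC| ∈ [13, 50]

|AC| ∈ [13, 50]  (≈ [13.0000, 50.0000])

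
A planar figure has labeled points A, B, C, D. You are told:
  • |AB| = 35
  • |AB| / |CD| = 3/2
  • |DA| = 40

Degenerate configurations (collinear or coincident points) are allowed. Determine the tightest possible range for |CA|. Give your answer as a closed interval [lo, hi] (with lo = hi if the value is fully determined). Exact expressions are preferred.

|CA| ∈ [50/3, 190/3]  (≈ [16.6667, 63.3333])

|AB| ∈ {35}
|AD| ∈ {40}
|CD| ∈ {70/3}
|BD| ∈ [5, 75]
|AC| ∈ [50/3, 190/3]
|BC| ∈ [0, 295/3]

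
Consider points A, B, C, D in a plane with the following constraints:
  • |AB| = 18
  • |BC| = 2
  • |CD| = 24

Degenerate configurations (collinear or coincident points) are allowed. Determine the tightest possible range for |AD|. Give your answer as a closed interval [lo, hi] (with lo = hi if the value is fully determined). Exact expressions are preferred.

|AB| ∈ {18}
|BC| ∈ {2}
|CD| ∈ {24}
|AC| ∈ [16, 20]
|BD| ∈ [22, 26]
|AD| ∈ [4, 44]

|AD| ∈ [4, 44]  (≈ [4.0000, 44.0000])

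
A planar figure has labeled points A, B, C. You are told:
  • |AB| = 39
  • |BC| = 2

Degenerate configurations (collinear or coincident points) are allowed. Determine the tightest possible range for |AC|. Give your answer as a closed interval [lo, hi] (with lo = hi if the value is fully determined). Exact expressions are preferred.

|AB| ∈ {39}
|BC| ∈ {2}
|AC| ∈ [37, 41]

|AC| ∈ [37, 41]  (≈ [37.0000, 41.0000])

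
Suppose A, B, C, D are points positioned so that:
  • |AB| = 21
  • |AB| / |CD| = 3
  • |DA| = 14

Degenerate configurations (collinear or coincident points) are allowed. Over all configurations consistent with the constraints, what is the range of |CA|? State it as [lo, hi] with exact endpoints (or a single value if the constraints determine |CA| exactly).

|CA| ∈ [7, 21]  (≈ [7.0000, 21.0000])

|AB| ∈ {21}
|AD| ∈ {14}
|CD| ∈ {7}
|BD| ∈ [7, 35]
|AC| ∈ [7, 21]
|BC| ∈ [0, 42]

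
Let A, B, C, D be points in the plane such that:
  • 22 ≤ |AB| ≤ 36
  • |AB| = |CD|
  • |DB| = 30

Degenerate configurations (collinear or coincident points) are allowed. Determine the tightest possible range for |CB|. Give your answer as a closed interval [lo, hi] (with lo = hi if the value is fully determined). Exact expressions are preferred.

|AB| ∈ [22, 36]
|BD| ∈ {30}
|CD| ∈ [22, 36]
|AD| ∈ [0, 66]
|BC| ∈ [0, 66]
|AC| ∈ [0, 102]

|CB| ∈ [0, 66]  (≈ [0.0000, 66.0000])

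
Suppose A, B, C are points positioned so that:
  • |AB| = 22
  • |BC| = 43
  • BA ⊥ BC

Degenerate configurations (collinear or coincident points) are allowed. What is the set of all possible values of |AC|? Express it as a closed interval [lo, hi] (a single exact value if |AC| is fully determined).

|AB| ∈ {22}
|BC| ∈ {43}
|AC| ∈ {√(2333)}

|AC| = √(2333)  (≈ 48.3011)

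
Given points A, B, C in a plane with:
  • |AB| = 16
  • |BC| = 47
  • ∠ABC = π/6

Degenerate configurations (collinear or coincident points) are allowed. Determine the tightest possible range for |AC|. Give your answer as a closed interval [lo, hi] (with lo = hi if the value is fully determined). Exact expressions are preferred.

|AC| = √(2465 - 752·√(3))  (≈ 34.0954)

|AB| ∈ {16}
|BC| ∈ {47}
|AC| ∈ {√(2465 - 752·√(3))}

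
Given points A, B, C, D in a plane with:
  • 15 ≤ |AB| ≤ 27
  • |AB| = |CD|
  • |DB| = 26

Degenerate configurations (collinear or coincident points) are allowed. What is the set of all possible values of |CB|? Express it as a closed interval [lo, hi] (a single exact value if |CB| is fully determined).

|CB| ∈ [0, 53]  (≈ [0.0000, 53.0000])

|AB| ∈ [15, 27]
|BD| ∈ {26}
|CD| ∈ [15, 27]
|AD| ∈ [0, 53]
|BC| ∈ [0, 53]
|AC| ∈ [0, 80]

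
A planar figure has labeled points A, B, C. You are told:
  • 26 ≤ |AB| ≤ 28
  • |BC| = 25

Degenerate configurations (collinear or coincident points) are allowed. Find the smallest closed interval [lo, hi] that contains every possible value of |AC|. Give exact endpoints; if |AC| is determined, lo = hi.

|AC| ∈ [1, 53]  (≈ [1.0000, 53.0000])

|AB| ∈ [26, 28]
|BC| ∈ {25}
|AC| ∈ [1, 53]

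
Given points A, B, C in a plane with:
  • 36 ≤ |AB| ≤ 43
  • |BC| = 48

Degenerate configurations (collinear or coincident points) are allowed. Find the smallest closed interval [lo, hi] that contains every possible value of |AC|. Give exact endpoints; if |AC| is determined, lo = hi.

|AC| ∈ [5, 91]  (≈ [5.0000, 91.0000])

|AB| ∈ [36, 43]
|BC| ∈ {48}
|AC| ∈ [5, 91]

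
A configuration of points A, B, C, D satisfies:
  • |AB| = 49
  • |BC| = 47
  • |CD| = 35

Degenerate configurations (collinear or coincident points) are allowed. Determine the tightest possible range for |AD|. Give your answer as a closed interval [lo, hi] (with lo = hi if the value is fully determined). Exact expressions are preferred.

|AB| ∈ {49}
|BC| ∈ {47}
|CD| ∈ {35}
|AC| ∈ [2, 96]
|BD| ∈ [12, 82]
|AD| ∈ [0, 131]

|AD| ∈ [0, 131]  (≈ [0.0000, 131.0000])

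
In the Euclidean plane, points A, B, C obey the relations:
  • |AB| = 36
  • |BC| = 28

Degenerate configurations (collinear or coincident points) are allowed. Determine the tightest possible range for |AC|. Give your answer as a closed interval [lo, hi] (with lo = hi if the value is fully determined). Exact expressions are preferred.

|AB| ∈ {36}
|BC| ∈ {28}
|AC| ∈ [8, 64]

|AC| ∈ [8, 64]  (≈ [8.0000, 64.0000])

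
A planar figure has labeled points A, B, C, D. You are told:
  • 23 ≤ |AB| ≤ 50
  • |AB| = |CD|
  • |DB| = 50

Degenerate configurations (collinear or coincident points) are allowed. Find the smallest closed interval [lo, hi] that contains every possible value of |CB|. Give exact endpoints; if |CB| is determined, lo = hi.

|AB| ∈ [23, 50]
|BD| ∈ {50}
|CD| ∈ [23, 50]
|AD| ∈ [0, 100]
|BC| ∈ [0, 100]
|AC| ∈ [0, 150]

|CB| ∈ [0, 100]  (≈ [0.0000, 100.0000])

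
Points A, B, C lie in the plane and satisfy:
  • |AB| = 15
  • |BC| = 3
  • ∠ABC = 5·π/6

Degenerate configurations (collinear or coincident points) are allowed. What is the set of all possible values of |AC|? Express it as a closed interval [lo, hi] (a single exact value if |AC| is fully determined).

|AC| = 3·√(5·√(3) + 26)  (≈ 17.6619)

|AB| ∈ {15}
|BC| ∈ {3}
|AC| ∈ {3·√(5·√(3) + 26)}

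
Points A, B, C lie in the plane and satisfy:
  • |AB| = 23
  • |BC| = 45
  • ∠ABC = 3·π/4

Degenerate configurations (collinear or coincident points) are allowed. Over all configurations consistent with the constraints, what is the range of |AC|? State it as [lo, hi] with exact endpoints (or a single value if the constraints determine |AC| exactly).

|AB| ∈ {23}
|BC| ∈ {45}
|AC| ∈ {√(1035·√(2) + 2554)}

|AC| = √(1035·√(2) + 2554)  (≈ 63.3854)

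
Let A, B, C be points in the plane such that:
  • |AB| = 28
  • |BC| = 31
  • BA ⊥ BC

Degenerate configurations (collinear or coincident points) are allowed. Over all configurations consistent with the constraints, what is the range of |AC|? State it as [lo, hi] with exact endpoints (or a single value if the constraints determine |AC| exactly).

|AB| ∈ {28}
|BC| ∈ {31}
|AC| ∈ {√(1745)}

|AC| = √(1745)  (≈ 41.7732)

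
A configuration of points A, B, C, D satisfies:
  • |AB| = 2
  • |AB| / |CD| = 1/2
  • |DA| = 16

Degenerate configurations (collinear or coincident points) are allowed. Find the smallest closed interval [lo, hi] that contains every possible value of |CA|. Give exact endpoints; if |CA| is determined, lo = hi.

|CA| ∈ [12, 20]  (≈ [12.0000, 20.0000])

|AB| ∈ {2}
|AD| ∈ {16}
|CD| ∈ {4}
|BD| ∈ [14, 18]
|AC| ∈ [12, 20]
|BC| ∈ [10, 22]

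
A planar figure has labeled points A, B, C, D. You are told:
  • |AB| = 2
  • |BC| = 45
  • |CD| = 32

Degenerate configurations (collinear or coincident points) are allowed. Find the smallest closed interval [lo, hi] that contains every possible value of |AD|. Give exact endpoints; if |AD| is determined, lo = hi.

|AB| ∈ {2}
|BC| ∈ {45}
|CD| ∈ {32}
|AC| ∈ [43, 47]
|BD| ∈ [13, 77]
|AD| ∈ [11, 79]

|AD| ∈ [11, 79]  (≈ [11.0000, 79.0000])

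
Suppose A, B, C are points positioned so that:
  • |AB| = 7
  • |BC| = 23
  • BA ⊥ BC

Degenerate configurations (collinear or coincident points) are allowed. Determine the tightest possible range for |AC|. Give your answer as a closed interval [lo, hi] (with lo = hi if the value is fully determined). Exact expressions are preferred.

|AB| ∈ {7}
|BC| ∈ {23}
|AC| ∈ {17·√(2)}

|AC| = 17·√(2)  (≈ 24.0416)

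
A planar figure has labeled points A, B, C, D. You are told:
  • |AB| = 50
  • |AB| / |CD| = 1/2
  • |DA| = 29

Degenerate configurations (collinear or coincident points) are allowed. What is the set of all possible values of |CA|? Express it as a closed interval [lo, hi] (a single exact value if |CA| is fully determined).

|AB| ∈ {50}
|AD| ∈ {29}
|CD| ∈ {100}
|BD| ∈ [21, 79]
|AC| ∈ [71, 129]
|BC| ∈ [21, 179]

|CA| ∈ [71, 129]  (≈ [71.0000, 129.0000])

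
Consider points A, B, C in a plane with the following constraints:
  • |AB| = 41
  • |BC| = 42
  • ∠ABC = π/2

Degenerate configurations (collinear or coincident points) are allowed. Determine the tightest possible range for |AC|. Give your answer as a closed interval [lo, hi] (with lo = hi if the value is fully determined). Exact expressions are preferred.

|AB| ∈ {41}
|BC| ∈ {42}
|AC| ∈ {√(3445)}

|AC| = √(3445)  (≈ 58.6941)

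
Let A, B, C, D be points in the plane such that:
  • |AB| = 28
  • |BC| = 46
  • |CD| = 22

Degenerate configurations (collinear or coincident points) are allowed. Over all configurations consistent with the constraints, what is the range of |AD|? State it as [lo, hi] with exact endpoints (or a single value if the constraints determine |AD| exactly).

|AD| ∈ [0, 96]  (≈ [0.0000, 96.0000])

|AB| ∈ {28}
|BC| ∈ {46}
|CD| ∈ {22}
|AC| ∈ [18, 74]
|BD| ∈ [24, 68]
|AD| ∈ [0, 96]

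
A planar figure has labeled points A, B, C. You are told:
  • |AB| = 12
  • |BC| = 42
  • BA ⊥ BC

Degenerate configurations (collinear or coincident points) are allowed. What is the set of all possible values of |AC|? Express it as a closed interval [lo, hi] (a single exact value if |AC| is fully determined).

|AC| = 6·√(53)  (≈ 43.6807)

|AB| ∈ {12}
|BC| ∈ {42}
|AC| ∈ {6·√(53)}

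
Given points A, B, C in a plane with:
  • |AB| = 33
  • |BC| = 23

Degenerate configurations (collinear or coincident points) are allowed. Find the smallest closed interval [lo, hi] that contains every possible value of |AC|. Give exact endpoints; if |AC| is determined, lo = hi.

|AB| ∈ {33}
|BC| ∈ {23}
|AC| ∈ [10, 56]

|AC| ∈ [10, 56]  (≈ [10.0000, 56.0000])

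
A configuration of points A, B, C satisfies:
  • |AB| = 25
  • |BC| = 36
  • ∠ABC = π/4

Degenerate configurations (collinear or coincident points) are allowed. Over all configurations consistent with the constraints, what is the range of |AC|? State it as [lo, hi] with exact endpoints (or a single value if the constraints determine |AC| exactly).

|AC| = √(1921 - 900·√(2))  (≈ 25.4599)

|AB| ∈ {25}
|BC| ∈ {36}
|AC| ∈ {√(1921 - 900·√(2))}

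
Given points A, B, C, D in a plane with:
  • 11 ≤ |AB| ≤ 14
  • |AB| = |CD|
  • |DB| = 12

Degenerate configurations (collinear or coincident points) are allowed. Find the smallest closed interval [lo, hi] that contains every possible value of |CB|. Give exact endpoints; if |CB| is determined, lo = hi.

|AB| ∈ [11, 14]
|BD| ∈ {12}
|CD| ∈ [11, 14]
|AD| ∈ [0, 26]
|BC| ∈ [0, 26]
|AC| ∈ [0, 40]

|CB| ∈ [0, 26]  (≈ [0.0000, 26.0000])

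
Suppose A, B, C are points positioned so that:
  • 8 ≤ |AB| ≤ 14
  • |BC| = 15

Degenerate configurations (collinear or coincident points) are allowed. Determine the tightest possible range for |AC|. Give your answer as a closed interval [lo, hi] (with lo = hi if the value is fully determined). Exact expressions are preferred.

|AC| ∈ [1, 29]  (≈ [1.0000, 29.0000])

|AB| ∈ [8, 14]
|BC| ∈ {15}
|AC| ∈ [1, 29]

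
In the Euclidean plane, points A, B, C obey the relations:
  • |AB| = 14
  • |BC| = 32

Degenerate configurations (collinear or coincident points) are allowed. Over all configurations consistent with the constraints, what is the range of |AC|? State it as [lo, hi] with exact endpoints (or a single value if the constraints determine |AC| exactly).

|AC| ∈ [18, 46]  (≈ [18.0000, 46.0000])

|AB| ∈ {14}
|BC| ∈ {32}
|AC| ∈ [18, 46]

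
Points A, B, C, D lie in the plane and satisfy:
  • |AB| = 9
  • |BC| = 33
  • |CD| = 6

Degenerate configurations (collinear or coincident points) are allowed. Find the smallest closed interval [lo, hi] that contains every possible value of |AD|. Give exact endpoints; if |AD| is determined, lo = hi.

|AB| ∈ {9}
|BC| ∈ {33}
|CD| ∈ {6}
|AC| ∈ [24, 42]
|BD| ∈ [27, 39]
|AD| ∈ [18, 48]

|AD| ∈ [18, 48]  (≈ [18.0000, 48.0000])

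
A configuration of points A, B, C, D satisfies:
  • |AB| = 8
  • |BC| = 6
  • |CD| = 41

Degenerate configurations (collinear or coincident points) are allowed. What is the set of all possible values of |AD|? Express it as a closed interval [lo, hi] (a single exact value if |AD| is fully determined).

|AB| ∈ {8}
|BC| ∈ {6}
|CD| ∈ {41}
|AC| ∈ [2, 14]
|BD| ∈ [35, 47]
|AD| ∈ [27, 55]

|AD| ∈ [27, 55]  (≈ [27.0000, 55.0000])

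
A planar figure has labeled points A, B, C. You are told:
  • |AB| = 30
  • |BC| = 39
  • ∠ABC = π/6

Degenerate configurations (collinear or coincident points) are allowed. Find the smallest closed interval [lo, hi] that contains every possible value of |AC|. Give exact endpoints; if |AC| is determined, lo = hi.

|AC| = 3·√(269 - 130·√(3))  (≈ 19.8620)

|AB| ∈ {30}
|BC| ∈ {39}
|AC| ∈ {3·√(269 - 130·√(3))}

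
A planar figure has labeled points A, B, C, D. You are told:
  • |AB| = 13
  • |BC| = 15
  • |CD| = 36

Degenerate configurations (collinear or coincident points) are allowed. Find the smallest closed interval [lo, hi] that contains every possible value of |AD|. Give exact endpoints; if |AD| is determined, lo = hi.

|AD| ∈ [8, 64]  (≈ [8.0000, 64.0000])

|AB| ∈ {13}
|BC| ∈ {15}
|CD| ∈ {36}
|AC| ∈ [2, 28]
|BD| ∈ [21, 51]
|AD| ∈ [8, 64]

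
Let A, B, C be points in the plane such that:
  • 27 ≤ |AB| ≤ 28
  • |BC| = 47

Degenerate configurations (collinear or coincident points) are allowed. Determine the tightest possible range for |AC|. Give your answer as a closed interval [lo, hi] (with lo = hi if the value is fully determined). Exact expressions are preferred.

|AB| ∈ [27, 28]
|BC| ∈ {47}
|AC| ∈ [19, 75]

|AC| ∈ [19, 75]  (≈ [19.0000, 75.0000])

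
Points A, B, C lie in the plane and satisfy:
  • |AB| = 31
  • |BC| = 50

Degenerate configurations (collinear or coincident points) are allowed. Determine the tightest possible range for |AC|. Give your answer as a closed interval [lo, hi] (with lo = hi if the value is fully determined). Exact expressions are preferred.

|AC| ∈ [19, 81]  (≈ [19.0000, 81.0000])

|AB| ∈ {31}
|BC| ∈ {50}
|AC| ∈ [19, 81]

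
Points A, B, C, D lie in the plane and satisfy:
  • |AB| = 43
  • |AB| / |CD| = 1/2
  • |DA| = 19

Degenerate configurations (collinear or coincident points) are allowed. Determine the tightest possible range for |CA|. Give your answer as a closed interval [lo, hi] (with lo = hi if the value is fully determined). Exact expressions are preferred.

|AB| ∈ {43}
|AD| ∈ {19}
|CD| ∈ {86}
|BD| ∈ [24, 62]
|AC| ∈ [67, 105]
|BC| ∈ [24, 148]

|CA| ∈ [67, 105]  (≈ [67.0000, 105.0000])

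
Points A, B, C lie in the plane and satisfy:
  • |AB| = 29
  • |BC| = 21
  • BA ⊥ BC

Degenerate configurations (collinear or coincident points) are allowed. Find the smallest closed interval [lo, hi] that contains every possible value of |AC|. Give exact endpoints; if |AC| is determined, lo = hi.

|AC| = √(1282)  (≈ 35.8050)

|AB| ∈ {29}
|BC| ∈ {21}
|AC| ∈ {√(1282)}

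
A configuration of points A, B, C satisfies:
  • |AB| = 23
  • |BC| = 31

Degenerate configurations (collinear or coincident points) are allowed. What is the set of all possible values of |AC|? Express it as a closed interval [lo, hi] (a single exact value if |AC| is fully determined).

|AB| ∈ {23}
|BC| ∈ {31}
|AC| ∈ [8, 54]

|AC| ∈ [8, 54]  (≈ [8.0000, 54.0000])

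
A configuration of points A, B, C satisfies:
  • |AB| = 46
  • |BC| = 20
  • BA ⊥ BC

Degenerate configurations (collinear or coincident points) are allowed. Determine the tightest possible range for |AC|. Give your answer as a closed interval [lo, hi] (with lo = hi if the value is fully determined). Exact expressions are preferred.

|AC| = 2·√(629)  (≈ 50.1597)

|AB| ∈ {46}
|BC| ∈ {20}
|AC| ∈ {2·√(629)}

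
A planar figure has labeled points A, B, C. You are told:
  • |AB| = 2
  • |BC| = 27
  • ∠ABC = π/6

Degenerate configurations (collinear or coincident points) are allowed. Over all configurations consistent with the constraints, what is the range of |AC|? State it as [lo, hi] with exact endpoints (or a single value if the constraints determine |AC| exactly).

|AB| ∈ {2}
|BC| ∈ {27}
|AC| ∈ {√(733 - 54·√(3))}

|AC| = √(733 - 54·√(3))  (≈ 25.2877)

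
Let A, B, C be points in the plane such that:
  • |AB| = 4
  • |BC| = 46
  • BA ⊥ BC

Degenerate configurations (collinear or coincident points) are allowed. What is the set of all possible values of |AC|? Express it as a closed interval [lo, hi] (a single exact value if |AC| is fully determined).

|AC| = 2·√(533)  (≈ 46.1736)

|AB| ∈ {4}
|BC| ∈ {46}
|AC| ∈ {2·√(533)}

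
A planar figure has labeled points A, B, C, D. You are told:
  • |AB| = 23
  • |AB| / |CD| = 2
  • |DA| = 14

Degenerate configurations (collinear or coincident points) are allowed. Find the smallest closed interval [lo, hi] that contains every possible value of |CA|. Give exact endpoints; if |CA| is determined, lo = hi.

|CA| ∈ [5/2, 51/2]  (≈ [2.5000, 25.5000])

|AB| ∈ {23}
|AD| ∈ {14}
|CD| ∈ {23/2}
|BD| ∈ [9, 37]
|AC| ∈ [5/2, 51/2]
|BC| ∈ [0, 97/2]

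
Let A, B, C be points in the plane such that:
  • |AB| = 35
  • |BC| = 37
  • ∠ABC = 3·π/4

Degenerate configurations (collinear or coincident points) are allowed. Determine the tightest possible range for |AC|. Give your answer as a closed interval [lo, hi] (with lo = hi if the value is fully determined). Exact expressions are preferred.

|AB| ∈ {35}
|BC| ∈ {37}
|AC| ∈ {√(1295·√(2) + 2594)}

|AC| = √(1295·√(2) + 2594)  (≈ 66.5237)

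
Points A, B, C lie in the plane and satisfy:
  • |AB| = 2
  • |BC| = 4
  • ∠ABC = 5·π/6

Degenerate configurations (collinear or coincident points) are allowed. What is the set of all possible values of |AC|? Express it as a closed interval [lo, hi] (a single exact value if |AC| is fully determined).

|AC| = 2·√(2·√(3) + 5)  (≈ 5.8186)

|AB| ∈ {2}
|BC| ∈ {4}
|AC| ∈ {2·√(2·√(3) + 5)}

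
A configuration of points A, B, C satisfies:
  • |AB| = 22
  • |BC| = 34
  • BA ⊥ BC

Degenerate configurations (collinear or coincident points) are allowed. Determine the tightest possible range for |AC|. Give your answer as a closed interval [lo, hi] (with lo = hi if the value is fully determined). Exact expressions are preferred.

|AB| ∈ {22}
|BC| ∈ {34}
|AC| ∈ {2·√(410)}

|AC| = 2·√(410)  (≈ 40.4969)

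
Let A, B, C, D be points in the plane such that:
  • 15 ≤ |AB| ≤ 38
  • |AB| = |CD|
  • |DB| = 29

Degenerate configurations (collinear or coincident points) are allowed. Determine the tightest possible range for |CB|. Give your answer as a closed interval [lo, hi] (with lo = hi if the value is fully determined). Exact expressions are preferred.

|AB| ∈ [15, 38]
|BD| ∈ {29}
|CD| ∈ [15, 38]
|AD| ∈ [0, 67]
|BC| ∈ [0, 67]
|AC| ∈ [0, 105]

|CB| ∈ [0, 67]  (≈ [0.0000, 67.0000])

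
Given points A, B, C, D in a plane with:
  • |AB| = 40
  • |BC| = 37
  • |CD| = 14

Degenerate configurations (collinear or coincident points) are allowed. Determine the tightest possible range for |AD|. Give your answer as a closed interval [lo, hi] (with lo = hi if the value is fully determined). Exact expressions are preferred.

|AB| ∈ {40}
|BC| ∈ {37}
|CD| ∈ {14}
|AC| ∈ [3, 77]
|BD| ∈ [23, 51]
|AD| ∈ [0, 91]

|AD| ∈ [0, 91]  (≈ [0.0000, 91.0000])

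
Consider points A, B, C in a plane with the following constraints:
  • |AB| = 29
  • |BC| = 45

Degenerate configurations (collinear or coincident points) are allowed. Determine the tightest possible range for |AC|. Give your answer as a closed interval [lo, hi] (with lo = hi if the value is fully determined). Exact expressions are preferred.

|AC| ∈ [16, 74]  (≈ [16.0000, 74.0000])

|AB| ∈ {29}
|BC| ∈ {45}
|AC| ∈ [16, 74]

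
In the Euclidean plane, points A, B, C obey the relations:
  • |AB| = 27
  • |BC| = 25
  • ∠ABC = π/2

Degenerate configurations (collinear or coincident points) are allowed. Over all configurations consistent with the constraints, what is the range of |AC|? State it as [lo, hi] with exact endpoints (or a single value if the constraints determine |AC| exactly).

|AC| = √(1354)  (≈ 36.7967)

|AB| ∈ {27}
|BC| ∈ {25}
|AC| ∈ {√(1354)}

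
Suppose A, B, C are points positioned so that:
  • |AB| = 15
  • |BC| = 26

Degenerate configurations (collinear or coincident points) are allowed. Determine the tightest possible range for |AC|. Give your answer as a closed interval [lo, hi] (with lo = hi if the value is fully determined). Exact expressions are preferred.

|AC| ∈ [11, 41]  (≈ [11.0000, 41.0000])

|AB| ∈ {15}
|BC| ∈ {26}
|AC| ∈ [11, 41]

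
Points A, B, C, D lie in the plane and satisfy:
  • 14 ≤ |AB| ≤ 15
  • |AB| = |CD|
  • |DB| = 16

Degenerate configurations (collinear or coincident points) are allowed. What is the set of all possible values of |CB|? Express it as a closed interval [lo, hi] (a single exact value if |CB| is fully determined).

|CB| ∈ [1, 31]  (≈ [1.0000, 31.0000])

|AB| ∈ [14, 15]
|BD| ∈ {16}
|CD| ∈ [14, 15]
|AD| ∈ [1, 31]
|BC| ∈ [1, 31]
|AC| ∈ [0, 46]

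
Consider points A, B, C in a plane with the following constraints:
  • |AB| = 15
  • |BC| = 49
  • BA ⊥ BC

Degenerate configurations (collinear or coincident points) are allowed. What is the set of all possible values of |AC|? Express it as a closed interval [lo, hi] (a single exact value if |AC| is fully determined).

|AC| = √(2626)  (≈ 51.2445)

|AB| ∈ {15}
|BC| ∈ {49}
|AC| ∈ {√(2626)}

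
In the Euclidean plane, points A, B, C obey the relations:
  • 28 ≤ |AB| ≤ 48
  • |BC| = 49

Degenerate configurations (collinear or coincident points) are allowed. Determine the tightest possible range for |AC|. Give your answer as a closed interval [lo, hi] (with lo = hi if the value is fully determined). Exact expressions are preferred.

|AC| ∈ [1, 97]  (≈ [1.0000, 97.0000])

|AB| ∈ [28, 48]
|BC| ∈ {49}
|AC| ∈ [1, 97]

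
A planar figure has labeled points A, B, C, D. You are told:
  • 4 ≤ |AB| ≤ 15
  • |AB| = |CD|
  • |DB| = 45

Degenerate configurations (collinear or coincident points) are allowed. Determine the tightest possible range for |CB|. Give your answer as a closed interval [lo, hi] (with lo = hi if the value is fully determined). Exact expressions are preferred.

|CB| ∈ [30, 60]  (≈ [30.0000, 60.0000])

|AB| ∈ [4, 15]
|BD| ∈ {45}
|CD| ∈ [4, 15]
|AD| ∈ [30, 60]
|BC| ∈ [30, 60]
|AC| ∈ [15, 75]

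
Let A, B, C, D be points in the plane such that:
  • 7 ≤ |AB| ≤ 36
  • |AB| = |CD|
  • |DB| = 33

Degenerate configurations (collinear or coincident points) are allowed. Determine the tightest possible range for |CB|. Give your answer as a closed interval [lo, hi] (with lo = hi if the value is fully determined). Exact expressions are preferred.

|CB| ∈ [0, 69]  (≈ [0.0000, 69.0000])

|AB| ∈ [7, 36]
|BD| ∈ {33}
|CD| ∈ [7, 36]
|AD| ∈ [0, 69]
|BC| ∈ [0, 69]
|AC| ∈ [0, 105]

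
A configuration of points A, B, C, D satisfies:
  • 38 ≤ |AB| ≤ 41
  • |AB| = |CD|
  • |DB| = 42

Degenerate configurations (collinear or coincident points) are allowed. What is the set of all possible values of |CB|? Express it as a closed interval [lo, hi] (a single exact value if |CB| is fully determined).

|CB| ∈ [1, 83]  (≈ [1.0000, 83.0000])

|AB| ∈ [38, 41]
|BD| ∈ {42}
|CD| ∈ [38, 41]
|AD| ∈ [1, 83]
|BC| ∈ [1, 83]
|AC| ∈ [0, 124]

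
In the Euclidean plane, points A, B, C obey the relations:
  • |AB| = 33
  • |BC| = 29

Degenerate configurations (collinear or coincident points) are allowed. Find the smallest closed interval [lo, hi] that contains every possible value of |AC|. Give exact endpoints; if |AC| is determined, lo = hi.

|AB| ∈ {33}
|BC| ∈ {29}
|AC| ∈ [4, 62]

|AC| ∈ [4, 62]  (≈ [4.0000, 62.0000])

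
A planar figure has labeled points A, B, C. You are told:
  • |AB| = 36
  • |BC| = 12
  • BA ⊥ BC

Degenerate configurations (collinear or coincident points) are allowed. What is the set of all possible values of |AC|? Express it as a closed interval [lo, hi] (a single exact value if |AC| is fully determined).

|AB| ∈ {36}
|BC| ∈ {12}
|AC| ∈ {12·√(10)}

|AC| = 12·√(10)  (≈ 37.9473)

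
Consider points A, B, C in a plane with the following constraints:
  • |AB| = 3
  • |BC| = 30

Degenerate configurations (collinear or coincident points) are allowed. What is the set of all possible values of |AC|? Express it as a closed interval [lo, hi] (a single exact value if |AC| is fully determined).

|AB| ∈ {3}
|BC| ∈ {30}
|AC| ∈ [27, 33]

|AC| ∈ [27, 33]  (≈ [27.0000, 33.0000])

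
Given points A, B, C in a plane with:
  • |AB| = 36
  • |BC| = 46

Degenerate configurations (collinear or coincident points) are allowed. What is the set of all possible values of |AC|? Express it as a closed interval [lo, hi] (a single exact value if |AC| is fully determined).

|AB| ∈ {36}
|BC| ∈ {46}
|AC| ∈ [10, 82]

|AC| ∈ [10, 82]  (≈ [10.0000, 82.0000])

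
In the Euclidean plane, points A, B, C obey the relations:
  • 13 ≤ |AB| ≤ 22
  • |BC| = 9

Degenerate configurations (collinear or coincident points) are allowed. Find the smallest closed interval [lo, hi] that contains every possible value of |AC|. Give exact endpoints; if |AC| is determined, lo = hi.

|AC| ∈ [4, 31]  (≈ [4.0000, 31.0000])

|AB| ∈ [13, 22]
|BC| ∈ {9}
|AC| ∈ [4, 31]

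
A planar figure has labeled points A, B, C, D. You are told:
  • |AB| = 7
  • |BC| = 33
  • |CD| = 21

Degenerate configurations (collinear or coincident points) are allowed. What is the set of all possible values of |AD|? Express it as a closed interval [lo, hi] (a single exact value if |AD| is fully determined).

|AD| ∈ [5, 61]  (≈ [5.0000, 61.0000])

|AB| ∈ {7}
|BC| ∈ {33}
|CD| ∈ {21}
|AC| ∈ [26, 40]
|BD| ∈ [12, 54]
|AD| ∈ [5, 61]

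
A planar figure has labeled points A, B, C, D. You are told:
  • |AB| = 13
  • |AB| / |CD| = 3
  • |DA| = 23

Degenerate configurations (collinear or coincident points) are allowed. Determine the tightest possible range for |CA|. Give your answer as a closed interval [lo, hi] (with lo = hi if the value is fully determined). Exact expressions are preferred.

|AB| ∈ {13}
|AD| ∈ {23}
|CD| ∈ {13/3}
|BD| ∈ [10, 36]
|AC| ∈ [56/3, 82/3]
|BC| ∈ [17/3, 121/3]

|CA| ∈ [56/3, 82/3]  (≈ [18.6667, 27.3333])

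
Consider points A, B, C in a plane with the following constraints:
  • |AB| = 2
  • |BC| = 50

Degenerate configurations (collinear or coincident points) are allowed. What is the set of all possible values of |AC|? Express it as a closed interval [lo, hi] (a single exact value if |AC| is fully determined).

|AB| ∈ {2}
|BC| ∈ {50}
|AC| ∈ [48, 52]

|AC| ∈ [48, 52]  (≈ [48.0000, 52.0000])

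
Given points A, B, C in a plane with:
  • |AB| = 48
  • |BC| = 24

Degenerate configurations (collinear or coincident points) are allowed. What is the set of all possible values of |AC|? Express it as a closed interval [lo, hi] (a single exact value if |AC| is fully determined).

|AC| ∈ [24, 72]  (≈ [24.0000, 72.0000])

|AB| ∈ {48}
|BC| ∈ {24}
|AC| ∈ [24, 72]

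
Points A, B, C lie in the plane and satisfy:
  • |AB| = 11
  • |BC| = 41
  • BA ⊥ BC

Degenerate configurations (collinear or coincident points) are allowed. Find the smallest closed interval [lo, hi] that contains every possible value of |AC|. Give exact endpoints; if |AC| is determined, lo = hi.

|AB| ∈ {11}
|BC| ∈ {41}
|AC| ∈ {√(1802)}

|AC| = √(1802)  (≈ 42.4500)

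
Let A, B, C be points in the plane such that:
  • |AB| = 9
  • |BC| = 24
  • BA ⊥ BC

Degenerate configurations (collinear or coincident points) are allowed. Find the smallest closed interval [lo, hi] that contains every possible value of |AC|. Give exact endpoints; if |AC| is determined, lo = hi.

|AC| = 3·√(73)  (≈ 25.6320)

|AB| ∈ {9}
|BC| ∈ {24}
|AC| ∈ {3·√(73)}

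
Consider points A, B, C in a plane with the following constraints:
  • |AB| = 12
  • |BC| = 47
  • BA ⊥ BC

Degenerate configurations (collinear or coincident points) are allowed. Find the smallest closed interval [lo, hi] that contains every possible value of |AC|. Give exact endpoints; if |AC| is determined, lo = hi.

|AC| = √(2353)  (≈ 48.5077)

|AB| ∈ {12}
|BC| ∈ {47}
|AC| ∈ {√(2353)}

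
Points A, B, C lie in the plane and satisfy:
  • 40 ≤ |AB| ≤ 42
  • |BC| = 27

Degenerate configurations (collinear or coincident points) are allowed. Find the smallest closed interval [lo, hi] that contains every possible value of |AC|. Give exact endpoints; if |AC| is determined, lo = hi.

|AB| ∈ [40, 42]
|BC| ∈ {27}
|AC| ∈ [13, 69]

|AC| ∈ [13, 69]  (≈ [13.0000, 69.0000])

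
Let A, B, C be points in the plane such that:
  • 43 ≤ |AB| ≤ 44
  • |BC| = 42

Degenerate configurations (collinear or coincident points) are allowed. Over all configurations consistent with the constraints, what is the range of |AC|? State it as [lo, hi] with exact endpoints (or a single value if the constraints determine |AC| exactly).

|AC| ∈ [1, 86]  (≈ [1.0000, 86.0000])

|AB| ∈ [43, 44]
|BC| ∈ {42}
|AC| ∈ [1, 86]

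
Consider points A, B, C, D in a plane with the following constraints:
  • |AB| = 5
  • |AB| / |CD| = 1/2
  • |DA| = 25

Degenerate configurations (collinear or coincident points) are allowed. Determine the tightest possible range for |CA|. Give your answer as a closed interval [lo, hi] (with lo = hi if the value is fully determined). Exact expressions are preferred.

|AB| ∈ {5}
|AD| ∈ {25}
|CD| ∈ {10}
|BD| ∈ [20, 30]
|AC| ∈ [15, 35]
|BC| ∈ [10, 40]

|CA| ∈ [15, 35]  (≈ [15.0000, 35.0000])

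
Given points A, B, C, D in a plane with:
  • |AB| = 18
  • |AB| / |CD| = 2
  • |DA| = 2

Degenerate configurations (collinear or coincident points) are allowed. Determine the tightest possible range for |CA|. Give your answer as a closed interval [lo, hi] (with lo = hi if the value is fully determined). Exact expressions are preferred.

|AB| ∈ {18}
|AD| ∈ {2}
|CD| ∈ {9}
|BD| ∈ [16, 20]
|AC| ∈ [7, 11]
|BC| ∈ [7, 29]

|CA| ∈ [7, 11]  (≈ [7.0000, 11.0000])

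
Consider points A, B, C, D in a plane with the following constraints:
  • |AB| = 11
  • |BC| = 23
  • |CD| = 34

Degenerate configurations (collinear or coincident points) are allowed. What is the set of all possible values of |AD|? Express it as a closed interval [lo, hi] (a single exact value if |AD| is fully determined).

|AB| ∈ {11}
|BC| ∈ {23}
|CD| ∈ {34}
|AC| ∈ [12, 34]
|BD| ∈ [11, 57]
|AD| ∈ [0, 68]

|AD| ∈ [0, 68]  (≈ [0.0000, 68.0000])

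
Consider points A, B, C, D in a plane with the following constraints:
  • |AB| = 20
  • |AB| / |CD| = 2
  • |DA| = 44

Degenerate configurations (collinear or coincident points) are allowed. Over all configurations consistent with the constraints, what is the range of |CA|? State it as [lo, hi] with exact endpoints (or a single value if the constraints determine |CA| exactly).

|AB| ∈ {20}
|AD| ∈ {44}
|CD| ∈ {10}
|BD| ∈ [24, 64]
|AC| ∈ [34, 54]
|BC| ∈ [14, 74]

|CA| ∈ [34, 54]  (≈ [34.0000, 54.0000])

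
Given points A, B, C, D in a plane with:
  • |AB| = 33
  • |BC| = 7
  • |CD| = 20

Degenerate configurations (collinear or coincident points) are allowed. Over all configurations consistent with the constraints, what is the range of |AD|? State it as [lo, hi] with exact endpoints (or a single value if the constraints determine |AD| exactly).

|AD| ∈ [6, 60]  (≈ [6.0000, 60.0000])

|AB| ∈ {33}
|BC| ∈ {7}
|CD| ∈ {20}
|AC| ∈ [26, 40]
|BD| ∈ [13, 27]
|AD| ∈ [6, 60]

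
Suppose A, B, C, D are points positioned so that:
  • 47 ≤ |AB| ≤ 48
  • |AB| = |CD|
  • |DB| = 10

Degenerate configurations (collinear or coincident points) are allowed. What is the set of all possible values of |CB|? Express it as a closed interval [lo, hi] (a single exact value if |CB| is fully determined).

|AB| ∈ [47, 48]
|BD| ∈ {10}
|CD| ∈ [47, 48]
|AD| ∈ [37, 58]
|BC| ∈ [37, 58]
|AC| ∈ [0, 106]

|CB| ∈ [37, 58]  (≈ [37.0000, 58.0000])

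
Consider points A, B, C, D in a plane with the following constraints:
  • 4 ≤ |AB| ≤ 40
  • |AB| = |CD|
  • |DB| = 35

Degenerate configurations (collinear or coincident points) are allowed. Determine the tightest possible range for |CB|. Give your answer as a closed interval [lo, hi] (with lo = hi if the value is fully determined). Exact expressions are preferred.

|CB| ∈ [0, 75]  (≈ [0.0000, 75.0000])

|AB| ∈ [4, 40]
|BD| ∈ {35}
|CD| ∈ [4, 40]
|AD| ∈ [0, 75]
|BC| ∈ [0, 75]
|AC| ∈ [0, 115]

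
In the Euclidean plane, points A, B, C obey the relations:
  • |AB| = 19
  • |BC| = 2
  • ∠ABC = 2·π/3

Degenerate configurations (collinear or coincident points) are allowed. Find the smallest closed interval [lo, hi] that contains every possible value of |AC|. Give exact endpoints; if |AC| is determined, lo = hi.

|AB| ∈ {19}
|BC| ∈ {2}
|AC| ∈ {√(403)}

|AC| = √(403)  (≈ 20.0749)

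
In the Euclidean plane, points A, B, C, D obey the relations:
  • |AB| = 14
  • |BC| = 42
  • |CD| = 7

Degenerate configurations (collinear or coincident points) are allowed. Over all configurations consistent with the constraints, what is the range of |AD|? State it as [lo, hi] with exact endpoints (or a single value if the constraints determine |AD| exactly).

|AD| ∈ [21, 63]  (≈ [21.0000, 63.0000])

|AB| ∈ {14}
|BC| ∈ {42}
|CD| ∈ {7}
|AC| ∈ [28, 56]
|BD| ∈ [35, 49]
|AD| ∈ [21, 63]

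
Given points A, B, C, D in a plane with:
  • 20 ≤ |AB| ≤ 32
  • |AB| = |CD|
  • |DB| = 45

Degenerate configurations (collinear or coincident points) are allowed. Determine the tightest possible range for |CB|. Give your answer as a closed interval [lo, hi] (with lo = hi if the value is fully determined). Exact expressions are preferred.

|AB| ∈ [20, 32]
|BD| ∈ {45}
|CD| ∈ [20, 32]
|AD| ∈ [13, 77]
|BC| ∈ [13, 77]
|AC| ∈ [0, 109]

|CB| ∈ [13, 77]  (≈ [13.0000, 77.0000])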